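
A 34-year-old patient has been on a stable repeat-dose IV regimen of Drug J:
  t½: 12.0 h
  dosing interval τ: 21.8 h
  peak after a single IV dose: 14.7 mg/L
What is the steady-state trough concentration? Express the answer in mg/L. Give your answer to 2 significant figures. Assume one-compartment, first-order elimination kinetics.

5.8 mg/L

k = ln2 / t½ = 0.693147 / 12.0 = 0.05776 h⁻¹
e^(−kτ) = e^(−0.05776 × 21.8) = 0.2839
Accumulation ratio R = 1 / (1 − e^(−kτ)) = 1 / (1 − 0.2839) = 1.396
Steady-state trough = C₀ × R × e^(−kτ) = 14.7 × 1.396 × 0.2839 = 5.826 mg/L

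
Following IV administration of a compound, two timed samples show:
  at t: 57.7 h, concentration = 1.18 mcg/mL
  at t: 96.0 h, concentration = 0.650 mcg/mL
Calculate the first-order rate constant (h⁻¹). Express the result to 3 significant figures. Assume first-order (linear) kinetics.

0.0156 h⁻¹

k = ln(C₁/C₂) / (t₂ − t₁) = ln(1.18/0.650) / (96.0 − 57.7)
  = 0.5963 / 38.30 = 0.01557 h⁻¹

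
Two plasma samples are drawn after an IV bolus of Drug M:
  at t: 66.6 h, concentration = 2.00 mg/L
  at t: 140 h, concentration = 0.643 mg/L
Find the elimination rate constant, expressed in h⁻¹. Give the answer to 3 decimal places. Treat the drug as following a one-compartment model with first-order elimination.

k = ln(C₁/C₂) / (t₂ − t₁) = ln(2.00/0.643) / (140 − 66.6)
  = 1.135 / 73.40 = 0.01546 h⁻¹

0.015 h⁻¹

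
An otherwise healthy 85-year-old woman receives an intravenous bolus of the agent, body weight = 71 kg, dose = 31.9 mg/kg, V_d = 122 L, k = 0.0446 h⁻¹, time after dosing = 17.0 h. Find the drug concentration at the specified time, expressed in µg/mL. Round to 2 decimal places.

8.70 µg/mL

Total dose = 31.9 × 71 = 2265 mg
C₀ = Dose / Vd = 2265 / 122 = 18.57 mg/L
C = C₀ · e^(−k·t) = 18.57 × e^(−0.04460 × 17.0)
  = 18.57 × 0.4685 = 8.700 mg/L
(8.700 mg/L = 8.700 µg/mL)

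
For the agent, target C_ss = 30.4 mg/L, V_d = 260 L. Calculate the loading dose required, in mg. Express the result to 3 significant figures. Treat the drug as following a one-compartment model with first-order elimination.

7900 mg

LD = Css × Vd = 30.4 × 260 = 7904 mg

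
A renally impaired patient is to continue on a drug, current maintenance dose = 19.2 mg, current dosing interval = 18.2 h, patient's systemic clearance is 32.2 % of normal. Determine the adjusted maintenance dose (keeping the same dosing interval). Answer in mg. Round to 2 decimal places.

6.18 mg

To keep the same average steady-state level, dosing rate must scale with clearance.
CL ratio = 32.2 / 100 = 0.3220
New dose (same interval) = 19.2 × 0.3220 = 6.182 mg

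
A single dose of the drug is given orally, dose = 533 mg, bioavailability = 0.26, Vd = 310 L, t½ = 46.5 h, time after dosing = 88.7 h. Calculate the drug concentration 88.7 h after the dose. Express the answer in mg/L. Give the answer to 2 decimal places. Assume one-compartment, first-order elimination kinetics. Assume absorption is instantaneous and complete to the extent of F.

Amount reaching circulation = F × Dose = 0.26 × 533.0 = 138.6 mg
C₀ = F·Dose / Vd = 138.6 / 310 = 0.4471 mg/L
k = ln2 / t½ = 0.693147 / 46.5 = 0.01491 h⁻¹
C = C₀ · e^(−k·t) = 0.4471 × e^(−0.01491 × 88.7)
  = 0.4471 × 0.2665 = 0.1192 mg/L

0.12 mg/L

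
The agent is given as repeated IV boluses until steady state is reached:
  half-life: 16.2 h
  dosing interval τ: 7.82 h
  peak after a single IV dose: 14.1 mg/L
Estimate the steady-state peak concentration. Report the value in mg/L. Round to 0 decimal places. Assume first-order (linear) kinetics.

k = ln2 / t½ = 0.693147 / 16.2 = 0.04279 h⁻¹
e^(−kτ) = e^(−0.04279 × 7.82) = 0.7156
Accumulation ratio R = 1 / (1 − e^(−kτ)) = 1 / (1 − 0.7156) = 3.516
Steady-state peak = C₀ × R = 14.1 × 3.516 = 49.58 mg/L

50 mg/L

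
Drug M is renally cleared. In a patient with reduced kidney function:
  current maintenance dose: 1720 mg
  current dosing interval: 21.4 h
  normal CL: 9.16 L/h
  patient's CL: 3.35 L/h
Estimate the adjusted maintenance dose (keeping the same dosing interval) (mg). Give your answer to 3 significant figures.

629 mg

To keep the same average steady-state level, dosing rate must scale with clearance.
CL ratio = 3.35 / 9.16 = 0.3657
New dose (same interval) = 1720 × 0.3657 = 629.0 mg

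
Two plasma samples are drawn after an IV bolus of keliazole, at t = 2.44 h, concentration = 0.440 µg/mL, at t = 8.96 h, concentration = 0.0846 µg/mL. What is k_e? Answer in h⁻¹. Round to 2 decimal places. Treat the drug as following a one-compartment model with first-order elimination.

k = ln(C₁/C₂) / (t₂ − t₁) = ln(0.440/0.0846) / (8.96 − 2.44)
  = 1.649 / 6.520 = 0.2529 h⁻¹

0.25 h⁻¹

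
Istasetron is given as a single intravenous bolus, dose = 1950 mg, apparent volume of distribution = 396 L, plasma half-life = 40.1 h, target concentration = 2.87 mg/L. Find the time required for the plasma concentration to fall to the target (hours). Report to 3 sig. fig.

31.2 h

C₀ = Dose / Vd = 1950 / 396 = 4.924 mg/L
k = ln2 / t½ = 0.693147 / 40.1 = 0.01729 h⁻¹
t = ln(C₀ / C) / k = ln(4.924 / 2.87) / 0.01729
  = ln(1.716) / 0.01729 = 0.5400 / 0.01729 = 31.23 h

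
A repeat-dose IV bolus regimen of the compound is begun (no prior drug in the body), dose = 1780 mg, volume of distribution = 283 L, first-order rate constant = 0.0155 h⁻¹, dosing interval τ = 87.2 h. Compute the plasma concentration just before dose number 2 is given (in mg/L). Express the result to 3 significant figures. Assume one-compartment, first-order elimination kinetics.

1.63 mg/L

C₀ per dose = Dose / Vd = 1780 / 283 = 6.290 mg/L
Fraction remaining after one interval: r = e^(−kτ) = e^(−0.01550 × 87.2) = 0.2588
Before dose 2, 1 dose has been given (aged 1τ).
C_trough = C₀ × r = 6.290 × 0.2588 = 1.628 mg/L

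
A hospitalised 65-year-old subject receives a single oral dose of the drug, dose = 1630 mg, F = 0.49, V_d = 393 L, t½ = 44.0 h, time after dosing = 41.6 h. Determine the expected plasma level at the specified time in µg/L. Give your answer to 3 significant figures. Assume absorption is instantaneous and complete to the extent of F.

1060 µg/L

Amount reaching circulation = F × Dose = 0.49 × 1630 = 798.7 mg
C₀ = F·Dose / Vd = 798.7 / 393 = 2.032 mg/L
k = ln2 / t½ = 0.693147 / 44.0 = 0.01575 h⁻¹
C = C₀ · e^(−k·t) = 2.032 × e^(−0.01575 × 41.6)
  = 2.032 × 0.5193 = 1.055 mg/L
Convert: 1.055 mg/L × 1000 = 1055 µg/L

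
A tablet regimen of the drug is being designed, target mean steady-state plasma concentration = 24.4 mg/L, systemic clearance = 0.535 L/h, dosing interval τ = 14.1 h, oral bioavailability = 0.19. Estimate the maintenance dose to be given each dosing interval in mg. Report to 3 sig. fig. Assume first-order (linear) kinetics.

At steady state, F × (Dose/τ) = Css × CL.
Dose = Css × CL × τ / F = 24.4 × 0.5350 × 14.1 / 0.19 = 968.7 mg

969 mg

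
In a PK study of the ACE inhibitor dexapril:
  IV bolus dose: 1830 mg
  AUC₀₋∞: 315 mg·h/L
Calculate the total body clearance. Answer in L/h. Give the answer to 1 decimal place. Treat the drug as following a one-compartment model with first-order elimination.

CL = Dose / AUC = 1830 / 315 = 5.810 L/h

5.8 L/h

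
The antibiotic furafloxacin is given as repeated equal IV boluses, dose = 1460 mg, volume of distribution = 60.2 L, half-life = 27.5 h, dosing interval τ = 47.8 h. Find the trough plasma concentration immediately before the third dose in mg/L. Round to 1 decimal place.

9.4 mg/L

C₀ per dose = Dose / Vd = 1460 / 60.2 = 24.25 mg/L
k = ln2 / t½ = 0.693147 / 27.5 = 0.02521 h⁻¹
Fraction remaining after one interval: r = e^(−kτ) = e^(−0.02521 × 47.8) = 0.2997
Before dose 3, 2 doses have been given (aged 1τ, 2τ).
C_trough = C₀ × (r + r²) = 24.25 × (0.2997 + 0.08982) = 9.446 mg/L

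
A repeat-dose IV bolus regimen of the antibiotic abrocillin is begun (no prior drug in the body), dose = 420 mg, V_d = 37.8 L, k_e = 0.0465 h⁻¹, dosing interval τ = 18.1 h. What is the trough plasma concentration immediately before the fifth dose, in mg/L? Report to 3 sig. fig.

C₀ per dose = Dose / Vd = 420 / 37.8 = 11.11 mg/L
Fraction remaining after one interval: r = e^(−kτ) = e^(−0.04650 × 18.1) = 0.4310
Before dose 5, 4 doses have been given (aged 1τ, 2τ, 3τ, 4τ).
C_trough = C₀ × (r + r² + … + r^4) = C₀ × r(1−r^4)/(1−r)
        = 11.11 × 0.4310 × (1 − 0.03451) / (1 − 0.4310) = 8.125 mg/L

8.13 mg/L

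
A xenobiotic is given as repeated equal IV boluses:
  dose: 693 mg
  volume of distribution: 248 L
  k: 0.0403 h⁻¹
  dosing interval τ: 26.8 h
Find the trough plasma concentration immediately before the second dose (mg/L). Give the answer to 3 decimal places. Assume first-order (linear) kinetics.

C₀ per dose = Dose / Vd = 693 / 248 = 2.794 mg/L
Fraction remaining after one interval: r = e^(−kτ) = e^(−0.04030 × 26.8) = 0.3396
Before dose 2, 1 dose has been given (aged 1τ).
C_trough = C₀ × r = 2.794 × 0.3396 = 0.9488 mg/L

0.949 mg/L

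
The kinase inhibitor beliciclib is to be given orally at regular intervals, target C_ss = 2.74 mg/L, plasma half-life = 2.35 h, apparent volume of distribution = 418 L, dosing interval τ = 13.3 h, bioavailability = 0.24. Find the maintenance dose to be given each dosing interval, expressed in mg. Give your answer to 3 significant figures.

k = ln2 / t½ = 0.693147 / 2.35 = 0.2950 h⁻¹
CL = k × Vd = 0.2950 × 418 = 123.3 L/h
At steady state, F × (Dose/τ) = Css × CL.
Dose = Css × CL × τ / F = 2.74 × 123.3 × 13.3 / 0.24 = 18720 mg

18700 mg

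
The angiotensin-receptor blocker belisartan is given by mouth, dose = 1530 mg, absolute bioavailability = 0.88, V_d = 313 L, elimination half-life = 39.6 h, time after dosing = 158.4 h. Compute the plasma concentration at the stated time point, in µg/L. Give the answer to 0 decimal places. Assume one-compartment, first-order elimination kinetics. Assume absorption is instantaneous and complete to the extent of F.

Amount reaching circulation = F × Dose = 0.88 × 1530 = 1346 mg
C₀ = F·Dose / Vd = 1346 / 313 = 4.300 mg/L
k = ln2 / t½ = 0.693147 / 39.6 = 0.01750 h⁻¹
t / t½ = 158.4 / 39.6 = 4 half-lives
C = C₀ × (1/2)^4 = 4.300 × 0.06250 = 0.2688 mg/L
Convert: 0.2688 mg/L × 1000 = 268.8 µg/L

269 µg/L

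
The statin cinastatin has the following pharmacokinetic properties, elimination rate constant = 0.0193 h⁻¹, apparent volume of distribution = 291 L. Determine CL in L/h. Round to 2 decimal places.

5.62 L/h

CL = k × Vd = 0.0193 × 291 = 5.616 L/h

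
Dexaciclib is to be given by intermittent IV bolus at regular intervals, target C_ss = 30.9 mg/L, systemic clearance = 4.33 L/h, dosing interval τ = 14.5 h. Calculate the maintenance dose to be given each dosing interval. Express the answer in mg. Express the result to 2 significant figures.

1900 mg

At steady state, Dose/τ = Css × CL.
Dose = Css × CL × τ = 30.9 × 4.330 × 14.5 = 1940 mg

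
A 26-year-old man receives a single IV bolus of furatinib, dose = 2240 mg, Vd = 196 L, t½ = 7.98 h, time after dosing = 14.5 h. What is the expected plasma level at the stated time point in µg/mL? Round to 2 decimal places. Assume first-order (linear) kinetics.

3.24 µg/mL

C₀ = Dose / Vd = 2240 / 196 = 11.43 mg/L
k = ln2 / t½ = 0.693147 / 7.98 = 0.08686 h⁻¹
C = C₀ · e^(−k·t) = 11.43 × e^(−0.08686 × 14.5)
  = 11.43 × 0.2838 = 3.244 mg/L
(3.244 mg/L = 3.244 µg/mL)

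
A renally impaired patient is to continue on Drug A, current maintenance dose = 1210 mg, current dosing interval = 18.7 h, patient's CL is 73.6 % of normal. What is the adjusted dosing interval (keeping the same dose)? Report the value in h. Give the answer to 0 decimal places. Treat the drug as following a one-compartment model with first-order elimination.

25 h

To keep the same average steady-state level, dosing rate must scale with clearance.
CL ratio = 73.6 / 100 = 0.7360
New interval (same dose) = 18.7 / 0.7360 = 25.41 h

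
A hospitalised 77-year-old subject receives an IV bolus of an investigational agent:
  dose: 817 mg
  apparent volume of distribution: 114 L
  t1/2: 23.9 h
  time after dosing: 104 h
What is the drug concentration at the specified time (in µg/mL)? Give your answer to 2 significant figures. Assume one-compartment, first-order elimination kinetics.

C₀ = Dose / Vd = 817.0 / 114 = 7.167 mg/L
k = ln2 / t½ = 0.693147 / 23.9 = 0.02900 h⁻¹
C = C₀ · e^(−k·t) = 7.167 × e^(−0.02900 × 104)
  = 7.167 × 0.04900 = 0.3512 mg/L
(0.3512 mg/L = 0.3512 µg/mL)

0.35 µg/mL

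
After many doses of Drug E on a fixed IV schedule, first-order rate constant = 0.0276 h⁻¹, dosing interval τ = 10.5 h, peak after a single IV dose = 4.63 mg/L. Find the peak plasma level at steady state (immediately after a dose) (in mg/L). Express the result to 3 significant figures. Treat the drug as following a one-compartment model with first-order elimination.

18.4 mg/L

e^(−kτ) = e^(−0.02760 × 10.5) = 0.7484
Accumulation ratio R = 1 / (1 − e^(−kτ)) = 1 / (1 − 0.7484) = 3.975
Steady-state peak = C₀ × R = 4.63 × 3.975 = 18.40 mg/L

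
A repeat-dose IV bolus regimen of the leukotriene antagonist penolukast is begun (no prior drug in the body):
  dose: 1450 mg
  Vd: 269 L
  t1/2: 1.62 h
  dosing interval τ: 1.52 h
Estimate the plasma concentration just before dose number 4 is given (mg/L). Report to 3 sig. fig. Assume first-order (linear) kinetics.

C₀ per dose = Dose / Vd = 1450 / 269 = 5.390 mg/L
k = ln2 / t½ = 0.693147 / 1.62 = 0.4279 h⁻¹
Fraction remaining after one interval: r = e^(−kτ) = e^(−0.4279 × 1.52) = 0.5218
Before dose 4, 3 doses have been given (aged 1τ, 2τ, 3τ).
C_trough = C₀ × (r + r² + … + r^3) = C₀ × r(1−r^3)/(1−r)
        = 5.390 × 0.5218 × (1 − 0.1421) / (1 − 0.5218) = 5.046 mg/L

5.05 mg/L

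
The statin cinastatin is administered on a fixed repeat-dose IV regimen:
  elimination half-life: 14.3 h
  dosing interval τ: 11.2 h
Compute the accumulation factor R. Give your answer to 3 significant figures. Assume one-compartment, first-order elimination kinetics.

2.39

k = ln2 / t½ = 0.693147 / 14.3 = 0.04847 h⁻¹
e^(−kτ) = e^(−0.04847 × 11.2) = 0.5811
Accumulation ratio R = 1 / (1 − e^(−kτ)) = 1 / (1 − 0.5811) = 2.387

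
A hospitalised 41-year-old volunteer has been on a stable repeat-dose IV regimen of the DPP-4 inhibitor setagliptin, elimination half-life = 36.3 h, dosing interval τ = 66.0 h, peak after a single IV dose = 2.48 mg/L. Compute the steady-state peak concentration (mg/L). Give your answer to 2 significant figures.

3.5 mg/L

k = ln2 / t½ = 0.693147 / 36.3 = 0.01909 h⁻¹
e^(−kτ) = e^(−0.01909 × 66.0) = 0.2837
Accumulation ratio R = 1 / (1 − e^(−kτ)) = 1 / (1 − 0.2837) = 1.396
Steady-state peak = C₀ × R = 2.48 × 1.396 = 3.462 mg/L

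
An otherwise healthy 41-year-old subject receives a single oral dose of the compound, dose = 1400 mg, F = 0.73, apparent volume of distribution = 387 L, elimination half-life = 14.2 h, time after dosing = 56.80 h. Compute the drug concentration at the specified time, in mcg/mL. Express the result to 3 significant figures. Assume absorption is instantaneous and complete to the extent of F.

0.165 mcg/mL

Amount reaching circulation = F × Dose = 0.73 × 1400 = 1022 mg
C₀ = F·Dose / Vd = 1022 / 387 = 2.641 mg/L
k = ln2 / t½ = 0.693147 / 14.2 = 0.04881 h⁻¹
t / t½ = 56.80 / 14.2 = 4 half-lives
C = C₀ × (1/2)^4 = 2.641 × 0.06250 = 0.1651 mg/L
(0.1651 mg/L = 0.1651 mcg/mL)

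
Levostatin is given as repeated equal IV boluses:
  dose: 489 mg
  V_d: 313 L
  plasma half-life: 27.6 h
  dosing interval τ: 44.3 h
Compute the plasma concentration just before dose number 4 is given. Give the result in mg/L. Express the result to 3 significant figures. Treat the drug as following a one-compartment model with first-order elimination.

C₀ per dose = Dose / Vd = 489 / 313 = 1.562 mg/L
k = ln2 / t½ = 0.693147 / 27.6 = 0.02511 h⁻¹
Fraction remaining after one interval: r = e^(−kτ) = e^(−0.02511 × 44.3) = 0.3288
Before dose 4, 3 doses have been given (aged 1τ, 2τ, 3τ).
C_trough = C₀ × (r + r² + … + r^3) = C₀ × r(1−r^3)/(1−r)
        = 1.562 × 0.3288 × (1 − 0.03555) / (1 − 0.3288) = 0.7380 mg/L

0.738 mg/L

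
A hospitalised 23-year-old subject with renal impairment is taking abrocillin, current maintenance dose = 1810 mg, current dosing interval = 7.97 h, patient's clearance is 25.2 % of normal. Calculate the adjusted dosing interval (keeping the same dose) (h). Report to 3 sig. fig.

31.6 h

To keep the same average steady-state level, dosing rate must scale with clearance.
CL ratio = 25.2 / 100 = 0.2520
New interval (same dose) = 7.97 / 0.2520 = 31.63 h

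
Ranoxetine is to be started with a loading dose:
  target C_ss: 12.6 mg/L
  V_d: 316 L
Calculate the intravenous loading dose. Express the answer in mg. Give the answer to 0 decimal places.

LD = Css × Vd = 12.6 × 316 = 3982 mg

3982 mg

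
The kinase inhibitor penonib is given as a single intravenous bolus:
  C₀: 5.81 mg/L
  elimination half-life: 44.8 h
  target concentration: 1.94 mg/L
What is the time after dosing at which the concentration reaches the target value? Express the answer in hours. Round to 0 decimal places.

k = ln2 / t½ = 0.693147 / 44.8 = 0.01547 h⁻¹
t = ln(C₀ / C) / k = ln(5.810 / 1.94) / 0.01547
  = ln(2.995) / 0.01547 = 1.097 / 0.01547 = 70.91 h

71 h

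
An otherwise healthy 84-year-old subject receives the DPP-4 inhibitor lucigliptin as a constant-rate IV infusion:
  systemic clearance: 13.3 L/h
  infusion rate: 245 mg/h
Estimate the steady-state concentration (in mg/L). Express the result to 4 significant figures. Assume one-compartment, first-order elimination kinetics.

18.42 mg/L

At steady state Css = R₀ / CL = 245 / 13.30 = 18.42 mg/L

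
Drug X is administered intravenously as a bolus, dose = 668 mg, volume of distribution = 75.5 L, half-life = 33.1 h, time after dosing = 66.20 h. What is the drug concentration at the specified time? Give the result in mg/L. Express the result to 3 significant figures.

2.21 mg/L

C₀ = Dose / Vd = 668.0 / 75.5 = 8.848 mg/L
k = ln2 / t½ = 0.693147 / 33.1 = 0.02094 h⁻¹
t / t½ = 66.20 / 33.1 = 2 half-lives
C = C₀ × (1/2)^2 = 8.848 × 0.2500 = 2.212 mg/L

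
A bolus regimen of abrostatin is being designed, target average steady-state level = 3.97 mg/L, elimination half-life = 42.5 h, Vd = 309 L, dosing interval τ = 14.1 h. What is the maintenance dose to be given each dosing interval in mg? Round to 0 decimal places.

k = ln2 / t½ = 0.693147 / 42.5 = 0.01631 h⁻¹
CL = k × Vd = 0.01631 × 309 = 5.040 L/h
At steady state, Dose/τ = Css × CL.
Dose = Css × CL × τ = 3.97 × 5.040 × 14.1 = 282.1 mg

282 mg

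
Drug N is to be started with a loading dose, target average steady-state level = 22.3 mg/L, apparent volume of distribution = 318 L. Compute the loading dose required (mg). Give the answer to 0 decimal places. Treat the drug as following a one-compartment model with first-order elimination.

7091 mg

LD = Css × Vd = 22.3 × 318 = 7091 mg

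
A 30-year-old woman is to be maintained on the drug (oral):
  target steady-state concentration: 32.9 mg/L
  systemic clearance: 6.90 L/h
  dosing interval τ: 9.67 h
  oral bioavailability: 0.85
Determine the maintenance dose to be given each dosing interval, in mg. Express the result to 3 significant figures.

At steady state, F × (Dose/τ) = Css × CL.
Dose = Css × CL × τ / F = 32.9 × 6.900 × 9.67 / 0.85 = 2583 mg

2580 mg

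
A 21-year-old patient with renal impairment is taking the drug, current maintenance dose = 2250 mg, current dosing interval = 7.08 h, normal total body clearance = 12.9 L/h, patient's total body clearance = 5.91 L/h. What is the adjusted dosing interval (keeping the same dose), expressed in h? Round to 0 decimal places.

15 h

To keep the same average steady-state level, dosing rate must scale with clearance.
CL ratio = 5.91 / 12.9 = 0.4581
New interval (same dose) = 7.08 / 0.4581 = 15.46 h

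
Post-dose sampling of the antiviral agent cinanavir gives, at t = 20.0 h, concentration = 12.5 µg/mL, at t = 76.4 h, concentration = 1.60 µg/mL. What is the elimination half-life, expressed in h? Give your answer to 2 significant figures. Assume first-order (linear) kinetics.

19 h

k = ln(C₁/C₂) / (t₂ − t₁) = ln(12.5/1.60) / (76.4 − 20.0)
  = 2.056 / 56.40 = 0.03645 h⁻¹
t½ = ln2 / k = 0.693147 / 0.03645 = 19.02 h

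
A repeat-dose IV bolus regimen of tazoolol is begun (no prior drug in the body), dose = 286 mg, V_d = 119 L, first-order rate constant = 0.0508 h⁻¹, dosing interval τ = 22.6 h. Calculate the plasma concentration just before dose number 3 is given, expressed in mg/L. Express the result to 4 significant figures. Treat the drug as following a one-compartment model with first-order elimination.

C₀ per dose = Dose / Vd = 286 / 119 = 2.403 mg/L
Fraction remaining after one interval: r = e^(−kτ) = e^(−0.05080 × 22.6) = 0.3172
Before dose 3, 2 doses have been given (aged 1τ, 2τ).
C_trough = C₀ × (r + r²) = 2.403 × (0.3172 + 0.1006) = 1.004 mg/L

1.004 mg/L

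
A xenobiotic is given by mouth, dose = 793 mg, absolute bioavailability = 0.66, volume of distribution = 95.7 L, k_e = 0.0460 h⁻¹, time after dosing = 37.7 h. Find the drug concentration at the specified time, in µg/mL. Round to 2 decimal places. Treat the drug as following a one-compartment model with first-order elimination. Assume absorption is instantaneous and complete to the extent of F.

Amount reaching circulation = F × Dose = 0.66 × 793.0 = 523.4 mg
C₀ = F·Dose / Vd = 523.4 / 95.7 = 5.469 mg/L
C = C₀ · e^(−k·t) = 5.469 × e^(−0.04600 × 37.7)
  = 5.469 × 0.1765 = 0.9653 mg/L
(0.9653 mg/L = 0.9653 µg/mL)

0.97 µg/mL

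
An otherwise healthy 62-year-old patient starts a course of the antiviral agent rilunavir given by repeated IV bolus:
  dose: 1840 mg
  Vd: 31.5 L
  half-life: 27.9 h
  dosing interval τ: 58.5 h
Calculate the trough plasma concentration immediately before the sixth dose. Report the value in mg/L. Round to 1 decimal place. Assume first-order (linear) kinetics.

C₀ per dose = Dose / Vd = 1840 / 31.5 = 58.41 mg/L
k = ln2 / t½ = 0.693147 / 27.9 = 0.02484 h⁻¹
Fraction remaining after one interval: r = e^(−kτ) = e^(−0.02484 × 58.5) = 0.2338
Before dose 6, 5 doses have been given (aged 1τ, 2τ, 3τ, 4τ, 5τ).
C_trough = C₀ × (r + r² + … + r^5) = C₀ × r(1−r^5)/(1−r)
        = 58.41 × 0.2338 × (1 − 0.0006986) / (1 − 0.2338) = 17.81 mg/L

17.8 mg/L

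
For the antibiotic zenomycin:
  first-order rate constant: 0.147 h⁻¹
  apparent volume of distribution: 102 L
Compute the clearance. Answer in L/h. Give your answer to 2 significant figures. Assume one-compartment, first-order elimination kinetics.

15 L/h

CL = k × Vd = 0.147 × 102 = 14.99 L/h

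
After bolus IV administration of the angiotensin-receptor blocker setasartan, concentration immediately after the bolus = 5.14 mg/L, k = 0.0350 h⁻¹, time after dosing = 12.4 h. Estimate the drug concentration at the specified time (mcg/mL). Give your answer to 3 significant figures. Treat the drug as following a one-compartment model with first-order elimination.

C = C₀ · e^(−k·t) = 5.140 × e^(−0.03500 × 12.4)
  = 5.140 × 0.6479 = 3.330 mg/L
(3.330 mg/L = 3.330 mcg/mL)

3.33 mcg/mL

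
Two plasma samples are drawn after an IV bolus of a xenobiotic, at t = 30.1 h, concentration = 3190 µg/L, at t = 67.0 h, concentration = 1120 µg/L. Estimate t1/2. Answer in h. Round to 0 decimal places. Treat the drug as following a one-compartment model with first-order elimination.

k = ln(C₁/C₂) / (t₂ − t₁) = ln(3190/1120) / (67.0 − 30.1)
  = 1.047 / 36.90 = 0.02837 h⁻¹
t½ = ln2 / k = 0.693147 / 0.02837 = 24.43 h

24 h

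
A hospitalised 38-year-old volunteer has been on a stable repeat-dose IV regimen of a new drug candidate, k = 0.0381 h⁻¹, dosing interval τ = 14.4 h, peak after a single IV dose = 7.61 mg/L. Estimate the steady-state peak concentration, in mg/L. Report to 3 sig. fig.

e^(−kτ) = e^(−0.03810 × 14.4) = 0.5777
Accumulation ratio R = 1 / (1 − e^(−kτ)) = 1 / (1 − 0.5777) = 2.368
Steady-state peak = C₀ × R = 7.61 × 2.368 = 18.02 mg/L

18.0 mg/L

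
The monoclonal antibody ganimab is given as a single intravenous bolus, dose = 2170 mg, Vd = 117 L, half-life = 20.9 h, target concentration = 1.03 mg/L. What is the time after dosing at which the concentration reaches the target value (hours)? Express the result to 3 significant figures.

87.2 h

C₀ = Dose / Vd = 2170 / 117 = 18.55 mg/L
k = ln2 / t½ = 0.693147 / 20.9 = 0.03316 h⁻¹
t = ln(C₀ / C) / k = ln(18.55 / 1.03) / 0.03316
  = ln(18.01) / 0.03316 = 2.891 / 0.03316 = 87.18 h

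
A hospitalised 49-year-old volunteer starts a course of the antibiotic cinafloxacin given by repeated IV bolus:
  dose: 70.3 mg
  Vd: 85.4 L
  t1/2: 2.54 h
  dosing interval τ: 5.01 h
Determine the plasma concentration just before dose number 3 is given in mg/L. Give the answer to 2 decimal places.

0.26 mg/L

C₀ per dose = Dose / Vd = 70.3 / 85.4 = 0.8232 mg/L
k = ln2 / t½ = 0.693147 / 2.54 = 0.2729 h⁻¹
Fraction remaining after one interval: r = e^(−kτ) = e^(−0.2729 × 5.01) = 0.2548
Before dose 3, 2 doses have been given (aged 1τ, 2τ).
C_trough = C₀ × (r + r²) = 0.8232 × (0.2548 + 0.06492) = 0.2632 mg/L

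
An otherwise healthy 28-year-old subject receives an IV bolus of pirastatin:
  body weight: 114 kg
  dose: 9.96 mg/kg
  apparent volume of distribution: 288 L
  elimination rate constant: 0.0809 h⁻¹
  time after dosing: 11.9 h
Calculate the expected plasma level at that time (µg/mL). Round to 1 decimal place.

Total dose = 9.96 × 114 = 1135 mg
C₀ = Dose / Vd = 1135 / 288 = 3.941 mg/L
C = C₀ · e^(−k·t) = 3.941 × e^(−0.08090 × 11.9)
  = 3.941 × 0.3819 = 1.505 mg/L
(1.505 mg/L = 1.505 µg/mL)

1.5 µg/mL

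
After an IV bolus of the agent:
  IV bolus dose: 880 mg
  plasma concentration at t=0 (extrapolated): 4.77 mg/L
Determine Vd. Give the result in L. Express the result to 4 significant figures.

Vd = Dose / C₀ = 880.0 / 4.77 = 184.5 L

184.5 L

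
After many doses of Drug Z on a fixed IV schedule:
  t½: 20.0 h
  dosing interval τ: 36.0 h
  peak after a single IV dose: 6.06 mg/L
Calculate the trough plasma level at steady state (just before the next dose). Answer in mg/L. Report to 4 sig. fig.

k = ln2 / t½ = 0.693147 / 20.0 = 0.03466 h⁻¹
e^(−kτ) = e^(−0.03466 × 36.0) = 0.2871
Accumulation ratio R = 1 / (1 − e^(−kτ)) = 1 / (1 − 0.2871) = 1.403
Steady-state trough = C₀ × R × e^(−kτ) = 6.06 × 1.403 × 0.2871 = 2.441 mg/L

2.441 mg/L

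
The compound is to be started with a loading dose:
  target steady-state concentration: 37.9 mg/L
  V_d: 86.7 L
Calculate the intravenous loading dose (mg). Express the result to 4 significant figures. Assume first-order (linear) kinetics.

LD = Css × Vd = 37.9 × 86.7 = 3286 mg

3286 mg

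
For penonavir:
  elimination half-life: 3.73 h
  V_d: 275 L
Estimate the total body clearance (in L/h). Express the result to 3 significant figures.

k = ln2 / t½ = 0.693147 / 3.73 = 0.1858 h⁻¹
CL = k × Vd = 0.1858 × 275 = 51.10 L/h

51.1 L/h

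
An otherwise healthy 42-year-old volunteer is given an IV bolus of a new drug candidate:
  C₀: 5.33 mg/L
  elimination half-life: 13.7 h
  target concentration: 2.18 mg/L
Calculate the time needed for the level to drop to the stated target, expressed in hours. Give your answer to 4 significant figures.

k = ln2 / t½ = 0.693147 / 13.7 = 0.05059 h⁻¹
t = ln(C₀ / C) / k = ln(5.330 / 2.18) / 0.05059
  = ln(2.445) / 0.05059 = 0.8940 / 0.05059 = 17.67 h

17.67 h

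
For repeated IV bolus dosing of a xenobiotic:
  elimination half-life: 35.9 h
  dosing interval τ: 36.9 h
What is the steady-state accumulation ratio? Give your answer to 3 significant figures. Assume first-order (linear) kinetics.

1.96

k = ln2 / t½ = 0.693147 / 35.9 = 0.01931 h⁻¹
e^(−kτ) = e^(−0.01931 × 36.9) = 0.4904
Accumulation ratio R = 1 / (1 − e^(−kτ)) = 1 / (1 − 0.4904) = 1.962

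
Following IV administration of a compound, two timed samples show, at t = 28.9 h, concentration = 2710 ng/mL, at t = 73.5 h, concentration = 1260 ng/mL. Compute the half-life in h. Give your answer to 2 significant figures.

40 h

k = ln(C₁/C₂) / (t₂ − t₁) = ln(2710/1260) / (73.5 − 28.9)
  = 0.7658 / 44.60 = 0.01717 h⁻¹
t½ = ln2 / k = 0.693147 / 0.01717 = 40.37 h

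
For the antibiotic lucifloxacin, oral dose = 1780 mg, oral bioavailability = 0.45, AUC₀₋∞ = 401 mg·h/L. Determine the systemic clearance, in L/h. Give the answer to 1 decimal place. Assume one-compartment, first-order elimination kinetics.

CL = F·Dose / AUC = 0.45 × 1780 / 401 = 1.998 L/h

2.0 L/h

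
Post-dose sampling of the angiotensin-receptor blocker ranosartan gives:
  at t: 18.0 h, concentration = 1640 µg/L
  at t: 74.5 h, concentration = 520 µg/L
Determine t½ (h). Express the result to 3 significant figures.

k = ln(C₁/C₂) / (t₂ − t₁) = ln(1640/520) / (74.5 − 18.0)
  = 1.149 / 56.50 = 0.02034 h⁻¹
t½ = ln2 / k = 0.693147 / 0.02034 = 34.08 h

34.1 h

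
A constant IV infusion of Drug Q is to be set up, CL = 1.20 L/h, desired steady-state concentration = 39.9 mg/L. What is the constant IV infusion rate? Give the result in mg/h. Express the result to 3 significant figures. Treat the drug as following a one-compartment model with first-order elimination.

At steady state, infusion rate R₀ = Css × CL = 39.9 × 1.200 = 47.88 mg/h

47.9 mg/h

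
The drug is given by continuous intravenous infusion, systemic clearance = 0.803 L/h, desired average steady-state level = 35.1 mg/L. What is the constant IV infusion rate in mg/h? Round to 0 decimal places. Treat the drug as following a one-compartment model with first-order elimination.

28 mg/h

At steady state, infusion rate R₀ = Css × CL = 35.1 × 0.8030 = 28.19 mg/h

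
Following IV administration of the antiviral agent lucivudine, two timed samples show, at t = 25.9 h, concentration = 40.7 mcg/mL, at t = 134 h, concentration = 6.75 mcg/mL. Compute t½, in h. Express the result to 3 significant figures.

k = ln(C₁/C₂) / (t₂ − t₁) = ln(40.7/6.75) / (134 − 25.9)
  = 1.797 / 108.1 = 0.01662 h⁻¹
t½ = ln2 / k = 0.693147 / 0.01662 = 41.71 h

41.7 h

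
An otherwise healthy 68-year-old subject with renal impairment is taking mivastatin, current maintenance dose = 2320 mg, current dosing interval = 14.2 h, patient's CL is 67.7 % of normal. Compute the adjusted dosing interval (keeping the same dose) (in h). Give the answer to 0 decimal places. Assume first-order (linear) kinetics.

21 h

To keep the same average steady-state level, dosing rate must scale with clearance.
CL ratio = 67.7 / 100 = 0.6770
New interval (same dose) = 14.2 / 0.6770 = 20.97 h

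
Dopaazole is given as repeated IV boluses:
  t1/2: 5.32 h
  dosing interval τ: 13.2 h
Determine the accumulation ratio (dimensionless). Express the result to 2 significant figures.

k = ln2 / t½ = 0.693147 / 5.32 = 0.1303 h⁻¹
e^(−kτ) = e^(−0.1303 × 13.2) = 0.1791
Accumulation ratio R = 1 / (1 − e^(−kτ)) = 1 / (1 − 0.1791) = 1.218

1.2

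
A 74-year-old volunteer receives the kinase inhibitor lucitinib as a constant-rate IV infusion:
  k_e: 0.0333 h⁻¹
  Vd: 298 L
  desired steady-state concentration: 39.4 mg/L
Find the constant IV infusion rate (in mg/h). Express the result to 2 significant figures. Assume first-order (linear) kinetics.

390 mg/h

CL = k × Vd = 0.03330 × 298 = 9.923 L/h
At steady state, infusion rate R₀ = Css × CL = 39.4 × 9.923 = 391.0 mg/h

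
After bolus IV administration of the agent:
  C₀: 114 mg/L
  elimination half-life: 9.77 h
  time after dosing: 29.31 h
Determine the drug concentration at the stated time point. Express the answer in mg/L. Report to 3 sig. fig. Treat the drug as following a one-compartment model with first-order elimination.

k = ln2 / t½ = 0.693147 / 9.77 = 0.07095 h⁻¹
t / t½ = 29.31 / 9.77 = 3 half-lives
C = C₀ × (1/2)^3 = 114.0 × 0.1250 = 14.25 mg/L

14.3 mg/L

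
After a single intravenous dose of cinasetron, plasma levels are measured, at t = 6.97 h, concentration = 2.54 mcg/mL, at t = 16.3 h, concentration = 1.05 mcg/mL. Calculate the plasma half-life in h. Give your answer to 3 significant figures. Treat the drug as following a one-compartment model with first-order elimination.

7.32 h

k = ln(C₁/C₂) / (t₂ − t₁) = ln(2.54/1.05) / (16.3 − 6.97)
  = 0.8834 / 9.330 = 0.09468 h⁻¹
t½ = ln2 / k = 0.693147 / 0.09468 = 7.321 h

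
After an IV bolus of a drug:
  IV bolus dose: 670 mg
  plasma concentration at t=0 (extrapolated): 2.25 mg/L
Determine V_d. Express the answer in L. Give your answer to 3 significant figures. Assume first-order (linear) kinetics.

298 L

Vd = Dose / C₀ = 670.0 / 2.25 = 297.8 L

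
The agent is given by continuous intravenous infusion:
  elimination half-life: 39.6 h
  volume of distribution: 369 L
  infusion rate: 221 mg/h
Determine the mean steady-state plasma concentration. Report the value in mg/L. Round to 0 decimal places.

34 mg/L

k = ln2 / t½ = 0.693147 / 39.6 = 0.01750 h⁻¹
CL = k × Vd = 0.01750 × 369 = 6.458 L/h
At steady state Css = R₀ / CL = 221 / 6.458 = 34.22 mg/L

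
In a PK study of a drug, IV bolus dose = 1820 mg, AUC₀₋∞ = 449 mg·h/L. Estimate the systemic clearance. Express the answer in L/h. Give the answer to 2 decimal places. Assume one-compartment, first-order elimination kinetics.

4.05 L/h

CL = Dose / AUC = 1820 / 449 = 4.053 L/h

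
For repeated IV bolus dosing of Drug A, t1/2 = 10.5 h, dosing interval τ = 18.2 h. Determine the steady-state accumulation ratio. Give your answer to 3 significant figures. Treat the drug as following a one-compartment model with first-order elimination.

1.43

k = ln2 / t½ = 0.693147 / 10.5 = 0.06601 h⁻¹
e^(−kτ) = e^(−0.06601 × 18.2) = 0.3008
Accumulation ratio R = 1 / (1 − e^(−kτ)) = 1 / (1 − 0.3008) = 1.430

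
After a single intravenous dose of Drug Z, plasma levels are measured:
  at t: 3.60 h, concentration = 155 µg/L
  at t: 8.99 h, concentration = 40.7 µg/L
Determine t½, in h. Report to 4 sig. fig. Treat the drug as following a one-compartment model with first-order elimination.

k = ln(C₁/C₂) / (t₂ − t₁) = ln(155/40.7) / (8.99 − 3.60)
  = 1.337 / 5.390 = 0.2481 h⁻¹
t½ = ln2 / k = 0.693147 / 0.2481 = 2.794 h

2.794 h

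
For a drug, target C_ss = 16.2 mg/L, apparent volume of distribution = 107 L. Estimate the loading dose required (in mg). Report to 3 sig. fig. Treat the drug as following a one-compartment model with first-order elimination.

LD = Css × Vd = 16.2 × 107 = 1733 mg

1730 mg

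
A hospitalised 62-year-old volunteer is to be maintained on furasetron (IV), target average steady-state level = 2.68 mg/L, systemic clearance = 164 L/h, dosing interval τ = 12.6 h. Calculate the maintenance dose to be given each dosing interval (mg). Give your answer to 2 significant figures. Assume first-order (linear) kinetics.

At steady state, Dose/τ = Css × CL.
Dose = Css × CL × τ = 2.68 × 164.0 × 12.6 = 5538 mg

5500 mg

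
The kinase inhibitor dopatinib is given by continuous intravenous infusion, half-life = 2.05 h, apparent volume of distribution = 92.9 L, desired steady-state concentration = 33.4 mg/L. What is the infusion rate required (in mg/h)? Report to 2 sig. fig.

k = ln2 / t½ = 0.693147 / 2.05 = 0.3381 h⁻¹
CL = k × Vd = 0.3381 × 92.9 = 31.41 L/h
At steady state, infusion rate R₀ = Css × CL = 33.4 × 31.41 = 1049 mg/h

1000 mg/h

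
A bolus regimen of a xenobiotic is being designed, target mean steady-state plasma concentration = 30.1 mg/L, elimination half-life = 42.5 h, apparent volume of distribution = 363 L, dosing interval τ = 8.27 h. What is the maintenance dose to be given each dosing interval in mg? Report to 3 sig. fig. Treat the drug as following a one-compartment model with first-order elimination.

k = ln2 / t½ = 0.693147 / 42.5 = 0.01631 h⁻¹
CL = k × Vd = 0.01631 × 363 = 5.921 L/h
At steady state, Dose/τ = Css × CL.
Dose = Css × CL × τ = 30.1 × 5.921 × 8.27 = 1474 mg

1470 mg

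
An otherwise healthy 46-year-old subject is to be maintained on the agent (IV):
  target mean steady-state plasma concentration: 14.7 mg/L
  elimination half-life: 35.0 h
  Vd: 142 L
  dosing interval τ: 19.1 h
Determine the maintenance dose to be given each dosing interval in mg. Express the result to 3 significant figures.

k = ln2 / t½ = 0.693147 / 35.0 = 0.01980 h⁻¹
CL = k × Vd = 0.01980 × 142 = 2.812 L/h
At steady state, Dose/τ = Css × CL.
Dose = Css × CL × τ = 14.7 × 2.812 × 19.1 = 789.5 mg

790 mg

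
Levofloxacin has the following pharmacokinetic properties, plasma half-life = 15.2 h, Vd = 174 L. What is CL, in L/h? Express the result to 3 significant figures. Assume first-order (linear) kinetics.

7.93 L/h

k = ln2 / t½ = 0.693147 / 15.2 = 0.04560 h⁻¹
CL = k × Vd = 0.04560 × 174 = 7.934 L/h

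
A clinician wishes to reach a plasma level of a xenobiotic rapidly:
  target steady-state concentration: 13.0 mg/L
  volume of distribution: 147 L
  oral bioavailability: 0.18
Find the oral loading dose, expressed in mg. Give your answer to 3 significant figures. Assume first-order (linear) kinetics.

LD = Css × Vd / F = 13.0 × 147 / 0.18 = 10620 mg

10600 mg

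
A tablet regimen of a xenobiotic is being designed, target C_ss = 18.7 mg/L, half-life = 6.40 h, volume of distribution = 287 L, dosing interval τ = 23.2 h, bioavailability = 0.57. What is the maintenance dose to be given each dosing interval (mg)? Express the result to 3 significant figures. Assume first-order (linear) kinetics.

23700 mg

k = ln2 / t½ = 0.693147 / 6.40 = 0.1083 h⁻¹
CL = k × Vd = 0.1083 × 287 = 31.08 L/h
At steady state, F × (Dose/τ) = Css × CL.
Dose = Css × CL × τ / F = 18.7 × 31.08 × 23.2 / 0.57 = 23660 mg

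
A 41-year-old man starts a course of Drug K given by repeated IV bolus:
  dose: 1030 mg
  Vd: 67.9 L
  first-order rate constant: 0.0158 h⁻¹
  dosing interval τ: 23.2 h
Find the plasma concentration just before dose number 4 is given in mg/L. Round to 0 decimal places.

23 mg/L

C₀ per dose = Dose / Vd = 1030 / 67.9 = 15.17 mg/L
Fraction remaining after one interval: r = e^(−kτ) = e^(−0.01580 × 23.2) = 0.6931
Before dose 4, 3 doses have been given (aged 1τ, 2τ, 3τ).
C_trough = C₀ × (r + r² + … + r^3) = C₀ × r(1−r^3)/(1−r)
        = 15.17 × 0.6931 × (1 − 0.3330) / (1 − 0.6931) = 22.85 mg/L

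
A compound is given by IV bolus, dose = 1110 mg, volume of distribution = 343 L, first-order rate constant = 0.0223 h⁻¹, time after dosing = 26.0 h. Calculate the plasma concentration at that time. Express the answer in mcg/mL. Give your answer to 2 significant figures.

1.8 mcg/mL

C₀ = Dose / Vd = 1110 / 343 = 3.236 mg/L
C = C₀ · e^(−k·t) = 3.236 × e^(−0.02230 × 26.0)
  = 3.236 × 0.5600 = 1.812 mg/L
(1.812 mg/L = 1.812 mcg/mL)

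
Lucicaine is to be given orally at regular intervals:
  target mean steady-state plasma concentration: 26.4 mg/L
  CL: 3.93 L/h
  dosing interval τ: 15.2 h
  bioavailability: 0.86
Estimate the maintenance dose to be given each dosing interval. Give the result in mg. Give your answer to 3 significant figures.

1830 mg

At steady state, F × (Dose/τ) = Css × CL.
Dose = Css × CL × τ / F = 26.4 × 3.930 × 15.2 / 0.86 = 1834 mg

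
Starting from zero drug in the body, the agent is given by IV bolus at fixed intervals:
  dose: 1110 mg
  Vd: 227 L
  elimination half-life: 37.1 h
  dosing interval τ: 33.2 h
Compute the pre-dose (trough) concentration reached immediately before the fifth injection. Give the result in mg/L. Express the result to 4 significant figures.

C₀ per dose = Dose / Vd = 1110 / 227 = 4.890 mg/L
k = ln2 / t½ = 0.693147 / 37.1 = 0.01868 h⁻¹
Fraction remaining after one interval: r = e^(−kτ) = e^(−0.01868 × 33.2) = 0.5378
Before dose 5, 4 doses have been given (aged 1τ, 2τ, 3τ, 4τ).
C_trough = C₀ × (r + r² + … + r^4) = C₀ × r(1−r^4)/(1−r)
        = 4.890 × 0.5378 × (1 − 0.08365) / (1 − 0.5378) = 5.214 mg/L

5.214 mg/L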